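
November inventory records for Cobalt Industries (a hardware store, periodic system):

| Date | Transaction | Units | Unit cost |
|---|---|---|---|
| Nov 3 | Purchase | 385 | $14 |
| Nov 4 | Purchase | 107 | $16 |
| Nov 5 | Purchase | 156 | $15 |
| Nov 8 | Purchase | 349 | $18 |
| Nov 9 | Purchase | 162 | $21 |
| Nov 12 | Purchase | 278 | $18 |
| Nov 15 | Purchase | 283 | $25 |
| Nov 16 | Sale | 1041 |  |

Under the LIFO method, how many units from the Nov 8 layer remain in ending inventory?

Nov 16, 1041 sold [LIFO — newest first]: 283 @ $25 + 278 @ $18 + 162 @ $21 + 318 @ $18 = $21,205
Ending inventory: 385 @ $14 + 107 @ $16 + 156 @ $15 + 31 @ $18 = $10,000

31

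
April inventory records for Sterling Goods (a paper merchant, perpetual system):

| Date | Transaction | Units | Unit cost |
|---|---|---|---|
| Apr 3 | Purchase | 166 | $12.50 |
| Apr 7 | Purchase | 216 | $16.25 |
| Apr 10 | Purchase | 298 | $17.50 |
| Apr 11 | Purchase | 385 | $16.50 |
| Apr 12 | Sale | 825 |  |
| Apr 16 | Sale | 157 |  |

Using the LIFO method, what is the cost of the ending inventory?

Ending inventory = $1,037.50

Apr 12, 825 sold [LIFO — newest first]: 385 @ $16.50 + 298 @ $17.50 + 142 @ $16.25 = $13,875.00
Apr 16, 157 sold [LIFO — newest first]: 74 @ $16.25 + 83 @ $12.50 = $2,240.00
Total COGS = $13,875.00 + $2,240.00 = $16,115.00
Ending inventory: 83 @ $12.50 = $1,037.50
Check: goods available $17,152.50 = COGS $16,115.00 + ending $1,037.50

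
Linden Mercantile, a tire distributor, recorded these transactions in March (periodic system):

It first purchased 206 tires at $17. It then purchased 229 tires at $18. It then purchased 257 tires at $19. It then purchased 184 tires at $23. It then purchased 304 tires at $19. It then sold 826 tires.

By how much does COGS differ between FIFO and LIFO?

FIFO COGS: 206 @ $17 + 229 @ $18 + 257 @ $19 + 134 @ $23 = $15,589
LIFO COGS: 304 @ $19 + 184 @ $23 + 257 @ $19 + 81 @ $18 = $16,349
Difference = |$15,589 − $16,349| = $760

$760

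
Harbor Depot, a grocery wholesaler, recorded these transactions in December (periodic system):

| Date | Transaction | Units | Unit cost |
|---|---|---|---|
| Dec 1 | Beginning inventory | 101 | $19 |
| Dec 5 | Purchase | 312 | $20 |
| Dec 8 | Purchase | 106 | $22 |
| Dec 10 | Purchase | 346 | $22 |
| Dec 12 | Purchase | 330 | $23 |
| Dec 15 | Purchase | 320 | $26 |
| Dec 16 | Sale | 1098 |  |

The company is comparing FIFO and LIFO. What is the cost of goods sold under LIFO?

FIFO COGS: 101 @ $19 + 312 @ $20 + 106 @ $22 + 346 @ $22 + 233 @ $23 = $23,462
LIFO COGS: 320 @ $26 + 330 @ $23 + 346 @ $22 + 102 @ $22 = $25,766

COGS = $25,766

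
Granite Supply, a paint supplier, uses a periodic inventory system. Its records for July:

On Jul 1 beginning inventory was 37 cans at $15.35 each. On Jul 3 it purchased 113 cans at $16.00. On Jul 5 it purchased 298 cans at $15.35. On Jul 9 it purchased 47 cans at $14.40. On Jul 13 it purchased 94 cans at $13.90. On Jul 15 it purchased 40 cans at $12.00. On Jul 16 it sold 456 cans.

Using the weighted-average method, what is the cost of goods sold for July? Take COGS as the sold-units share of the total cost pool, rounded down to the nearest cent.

COGS = $6,824.52

Jul 16, sell 456: 456/629 × $9,413.65 → $6,824.52
Ending inventory (cost pool remaining) = $2,589.13
Check: goods available $9,413.65 = COGS $6,824.52 + ending $2,589.13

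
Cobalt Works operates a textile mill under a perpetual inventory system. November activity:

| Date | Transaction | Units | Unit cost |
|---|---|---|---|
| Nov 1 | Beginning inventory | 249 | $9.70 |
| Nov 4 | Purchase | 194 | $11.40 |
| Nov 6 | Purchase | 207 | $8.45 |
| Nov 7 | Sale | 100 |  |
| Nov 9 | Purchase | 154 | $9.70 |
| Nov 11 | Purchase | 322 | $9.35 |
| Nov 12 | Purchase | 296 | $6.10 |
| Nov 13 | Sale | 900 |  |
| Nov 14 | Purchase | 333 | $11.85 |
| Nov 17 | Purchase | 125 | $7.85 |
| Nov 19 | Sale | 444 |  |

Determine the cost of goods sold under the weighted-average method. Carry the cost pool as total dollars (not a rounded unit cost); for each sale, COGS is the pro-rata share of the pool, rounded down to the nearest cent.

COGS = $13,320.94

After Nov 1: 249 on hand, pool $2,415.30 (≈ $9.7000 each)
After Nov 4: 443 on hand, pool $4,626.90 (≈ $10.4445 each)
After Nov 6: 650 on hand, pool $6,376.05 (≈ $9.8093 each)
Nov 7, sell 100: 100/650 × $6,376.05 → $980.93
After Nov 9: 704 on hand, pool $6,888.92 (≈ $9.7854 each)
After Nov 11: 1026 on hand, pool $9,899.62 (≈ $9.6488 each)
After Nov 12: 1322 on hand, pool $11,705.22 (≈ $8.8542 each)
Nov 13, sell 900: 900/1322 × $11,705.22 → $7,968.75
After Nov 14: 755 on hand, pool $7,682.52 (≈ $10.1755 each)
After Nov 17: 880 on hand, pool $8,663.77 (≈ $9.8452 each)
Nov 19, sell 444: 444/880 × $8,663.77 → $4,371.26
Total COGS = $980.93 + $7,968.75 + $4,371.26 = $13,320.94
Ending inventory (cost pool remaining) = $4,292.51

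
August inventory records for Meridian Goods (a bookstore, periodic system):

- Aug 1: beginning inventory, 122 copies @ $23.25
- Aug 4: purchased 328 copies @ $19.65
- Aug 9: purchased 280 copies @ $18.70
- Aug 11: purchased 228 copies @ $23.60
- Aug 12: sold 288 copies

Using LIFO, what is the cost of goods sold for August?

Aug 12, 288 sold [LIFO — newest first]: 228 @ $23.60 + 60 @ $18.70 = $6,502.80
Ending inventory: 122 @ $23.25 + 328 @ $19.65 + 220 @ $18.70 = $13,395.70
Check: goods available $19,898.50 = COGS $6,502.80 + ending $13,395.70

COGS = $6,502.80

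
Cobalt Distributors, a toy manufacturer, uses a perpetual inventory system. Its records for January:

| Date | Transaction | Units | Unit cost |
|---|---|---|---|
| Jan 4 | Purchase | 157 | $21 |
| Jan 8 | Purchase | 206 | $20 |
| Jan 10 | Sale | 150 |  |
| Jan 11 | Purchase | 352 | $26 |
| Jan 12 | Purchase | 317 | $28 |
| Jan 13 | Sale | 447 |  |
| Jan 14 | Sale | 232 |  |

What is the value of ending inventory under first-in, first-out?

Ending inventory = $5,684

Jan 10, 150 sold [FIFO — oldest first]: 150 @ $21 = $3,150
Jan 13, 447 sold [FIFO — oldest first]: 7 @ $21 + 206 @ $20 + 234 @ $26 = $10,351
Jan 14, 232 sold [FIFO — oldest first]: 118 @ $26 + 114 @ $28 = $6,260
Total COGS = $3,150 + $10,351 + $6,260 = $19,761
Ending inventory: 203 @ $28 = $5,684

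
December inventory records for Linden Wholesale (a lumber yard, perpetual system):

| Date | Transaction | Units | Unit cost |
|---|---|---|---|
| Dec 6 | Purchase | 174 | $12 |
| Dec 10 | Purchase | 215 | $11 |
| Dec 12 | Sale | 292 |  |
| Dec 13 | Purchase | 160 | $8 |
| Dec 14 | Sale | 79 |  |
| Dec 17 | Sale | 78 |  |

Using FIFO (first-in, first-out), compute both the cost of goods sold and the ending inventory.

Dec 12, 292 sold [FIFO — oldest first]: 174 @ $12 + 118 @ $11 = $3,386
Dec 14, 79 sold [FIFO — oldest first]: 79 @ $11 = $869
Dec 17, 78 sold [FIFO — oldest first]: 18 @ $11 + 60 @ $8 = $678
Total COGS = $3,386 + $869 + $678 = $4,933
Ending inventory: 100 @ $8 = $800
Check: goods available $5,733 = COGS $4,933 + ending $800

COGS = $4,933; ending inventory = $800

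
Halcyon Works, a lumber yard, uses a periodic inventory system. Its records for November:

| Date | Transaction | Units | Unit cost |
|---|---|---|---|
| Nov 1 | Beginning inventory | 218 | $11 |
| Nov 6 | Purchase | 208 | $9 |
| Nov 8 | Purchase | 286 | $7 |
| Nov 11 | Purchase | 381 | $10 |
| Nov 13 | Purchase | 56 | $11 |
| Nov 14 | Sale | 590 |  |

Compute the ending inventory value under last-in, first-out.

Nov 14, 590 sold [LIFO — newest first]: 56 @ $11 + 381 @ $10 + 153 @ $7 = $5,497
Ending inventory: 218 @ $11 + 208 @ $9 + 133 @ $7 = $5,201

Ending inventory = $5,201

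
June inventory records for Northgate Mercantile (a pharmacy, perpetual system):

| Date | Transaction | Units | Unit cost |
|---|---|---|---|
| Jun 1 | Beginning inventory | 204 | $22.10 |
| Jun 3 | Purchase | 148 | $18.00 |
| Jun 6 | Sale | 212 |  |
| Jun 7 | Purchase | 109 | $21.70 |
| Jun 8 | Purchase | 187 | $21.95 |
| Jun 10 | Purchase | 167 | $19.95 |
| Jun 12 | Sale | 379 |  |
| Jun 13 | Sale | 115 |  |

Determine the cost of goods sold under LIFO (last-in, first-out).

COGS = $14,565.10

Jun 6, 212 sold [LIFO — newest first]: 148 @ $18.00 + 64 @ $22.10 = $4,078.40
Jun 12, 379 sold [LIFO — newest first]: 167 @ $19.95 + 187 @ $21.95 + 25 @ $21.70 = $7,978.80
Jun 13, 115 sold [LIFO — newest first]: 84 @ $21.70 + 31 @ $22.10 = $2,507.90
Total COGS = $4,078.40 + $7,978.80 + $2,507.90 = $14,565.10
Ending inventory: 109 @ $22.10 = $2,408.90
Check: goods available $16,974.00 = COGS $14,565.10 + ending $2,408.90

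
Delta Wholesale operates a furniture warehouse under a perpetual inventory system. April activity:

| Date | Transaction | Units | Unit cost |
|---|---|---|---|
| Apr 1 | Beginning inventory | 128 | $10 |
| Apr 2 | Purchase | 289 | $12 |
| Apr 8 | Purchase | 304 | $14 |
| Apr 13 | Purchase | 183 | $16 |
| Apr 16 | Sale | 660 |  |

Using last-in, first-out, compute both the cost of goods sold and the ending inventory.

COGS = $9,260; ending inventory = $2,672

Apr 16, 660 sold [LIFO — newest first]: 183 @ $16 + 304 @ $14 + 173 @ $12 = $9,260
Ending inventory: 128 @ $10 + 116 @ $12 = $2,672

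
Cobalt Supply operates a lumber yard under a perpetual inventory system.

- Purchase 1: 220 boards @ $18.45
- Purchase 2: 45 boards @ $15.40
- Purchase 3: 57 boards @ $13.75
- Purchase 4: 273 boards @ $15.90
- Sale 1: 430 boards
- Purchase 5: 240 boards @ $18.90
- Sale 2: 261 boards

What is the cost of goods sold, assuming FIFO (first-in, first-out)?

COGS = $11,690.85

Sale 1 (430) [FIFO — oldest first]: 220 @ $18.45 + 45 @ $15.40 + 57 @ $13.75 + 108 @ $15.90 = $7,252.95
Sale 2 (261) [FIFO — oldest first]: 165 @ $15.90 + 96 @ $18.90 = $4,437.90
Total COGS = $7,252.95 + $4,437.90 = $11,690.85
Ending inventory: 144 @ $18.90 = $2,721.60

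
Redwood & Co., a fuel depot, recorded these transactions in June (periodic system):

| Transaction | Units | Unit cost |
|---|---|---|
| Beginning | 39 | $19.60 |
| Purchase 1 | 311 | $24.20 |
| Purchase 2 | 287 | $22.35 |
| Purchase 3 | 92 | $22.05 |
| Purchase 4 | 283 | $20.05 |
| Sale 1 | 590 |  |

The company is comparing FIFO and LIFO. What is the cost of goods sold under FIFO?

FIFO COGS: 39 @ $19.60 + 311 @ $24.20 + 240 @ $22.35 = $13,654.60
LIFO COGS: 283 @ $20.05 + 92 @ $22.05 + 215 @ $22.35 = $12,508.00

COGS = $13,654.60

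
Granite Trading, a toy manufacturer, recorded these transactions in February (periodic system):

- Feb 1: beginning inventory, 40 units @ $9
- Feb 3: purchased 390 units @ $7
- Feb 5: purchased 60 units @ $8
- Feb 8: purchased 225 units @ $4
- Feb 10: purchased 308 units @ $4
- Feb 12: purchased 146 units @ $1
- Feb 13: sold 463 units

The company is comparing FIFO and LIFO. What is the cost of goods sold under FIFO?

COGS = $3,354

FIFO COGS: 40 @ $9 + 390 @ $7 + 33 @ $8 = $3,354
LIFO COGS: 146 @ $1 + 308 @ $4 + 9 @ $4 = $1,414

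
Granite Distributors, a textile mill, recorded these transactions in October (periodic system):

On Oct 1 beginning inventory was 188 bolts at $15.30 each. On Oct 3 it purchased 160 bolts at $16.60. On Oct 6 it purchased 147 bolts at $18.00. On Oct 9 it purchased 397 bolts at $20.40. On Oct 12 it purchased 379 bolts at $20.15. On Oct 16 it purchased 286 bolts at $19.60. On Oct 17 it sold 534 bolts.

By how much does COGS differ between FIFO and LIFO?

FIFO COGS: 188 @ $15.30 + 160 @ $16.60 + 147 @ $18.00 + 39 @ $20.40 = $8,974.00
LIFO COGS: 286 @ $19.60 + 248 @ $20.15 = $10,602.80
Difference = |$8,974.00 − $10,602.80| = $1,628.80

$1,628.80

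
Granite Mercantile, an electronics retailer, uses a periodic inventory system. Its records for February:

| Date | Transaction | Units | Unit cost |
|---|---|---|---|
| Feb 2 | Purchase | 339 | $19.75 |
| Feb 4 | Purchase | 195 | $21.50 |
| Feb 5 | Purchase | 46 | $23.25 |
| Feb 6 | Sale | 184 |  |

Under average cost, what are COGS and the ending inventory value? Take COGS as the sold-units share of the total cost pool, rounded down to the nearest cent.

COGS = $3,793.33; ending inventory = $8,163.92

Feb 6, sell 184: 184/580 × $11,957.25 → $3,793.33
Ending inventory (cost pool remaining) = $8,163.92
Check: goods available $11,957.25 = COGS $3,793.33 + ending $8,163.92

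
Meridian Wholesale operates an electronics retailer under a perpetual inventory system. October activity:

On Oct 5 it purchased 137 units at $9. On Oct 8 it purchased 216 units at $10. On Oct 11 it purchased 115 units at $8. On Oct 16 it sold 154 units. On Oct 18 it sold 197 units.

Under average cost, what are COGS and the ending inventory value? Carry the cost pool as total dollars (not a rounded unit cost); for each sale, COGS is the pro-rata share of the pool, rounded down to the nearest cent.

After Oct 5: 137 on hand, pool $1,233.00 (≈ $9.0000 each)
After Oct 8: 353 on hand, pool $3,393.00 (≈ $9.6119 each)
After Oct 11: 468 on hand, pool $4,313.00 (≈ $9.2158 each)
Oct 16, sell 154: 154/468 × $4,313.00 → $1,419.23
Oct 18, sell 197: 197/314 × $2,893.77 → $1,815.51
Total COGS = $1,419.23 + $1,815.51 = $3,234.74
Ending inventory (cost pool remaining) = $1,078.26

COGS = $3,234.74; ending inventory = $1,078.26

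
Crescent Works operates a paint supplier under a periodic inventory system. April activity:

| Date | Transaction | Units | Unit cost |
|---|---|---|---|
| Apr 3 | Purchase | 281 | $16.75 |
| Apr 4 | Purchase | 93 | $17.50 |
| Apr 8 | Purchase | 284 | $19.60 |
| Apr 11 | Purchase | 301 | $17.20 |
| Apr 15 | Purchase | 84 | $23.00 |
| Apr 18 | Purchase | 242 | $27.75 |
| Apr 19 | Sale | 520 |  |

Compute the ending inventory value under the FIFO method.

Apr 19, 520 sold [FIFO — oldest first]: 281 @ $16.75 + 93 @ $17.50 + 146 @ $19.60 = $9,195.85
Ending inventory: 138 @ $19.60 + 301 @ $17.20 + 84 @ $23.00 + 242 @ $27.75 = $16,529.50

Ending inventory = $16,529.50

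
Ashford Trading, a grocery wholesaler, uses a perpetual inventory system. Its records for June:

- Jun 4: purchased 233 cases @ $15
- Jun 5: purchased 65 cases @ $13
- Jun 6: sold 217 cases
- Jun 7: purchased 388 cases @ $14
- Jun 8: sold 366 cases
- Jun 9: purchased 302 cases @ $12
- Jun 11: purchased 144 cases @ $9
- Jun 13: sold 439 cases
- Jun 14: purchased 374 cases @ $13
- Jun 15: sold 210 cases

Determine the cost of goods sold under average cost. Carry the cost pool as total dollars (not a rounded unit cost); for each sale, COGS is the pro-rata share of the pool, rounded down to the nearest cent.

COGS = $16,078.76

After Jun 4: 233 on hand, pool $3,495.00 (≈ $15.0000 each)
After Jun 5: 298 on hand, pool $4,340.00 (≈ $14.5638 each)
Jun 6, sell 217: 217/298 × $4,340.00 → $3,160.33
After Jun 7: 469 on hand, pool $6,611.67 (≈ $14.0974 each)
Jun 8, sell 366: 366/469 × $6,611.67 → $5,159.64
After Jun 9: 405 on hand, pool $5,076.03 (≈ $12.5334 each)
After Jun 11: 549 on hand, pool $6,372.03 (≈ $11.6066 each)
Jun 13, sell 439: 439/549 × $6,372.03 → $5,095.30
After Jun 14: 484 on hand, pool $6,138.73 (≈ $12.6833 each)
Jun 15, sell 210: 210/484 × $6,138.73 → $2,663.49
Total COGS = $3,160.33 + $5,159.64 + $5,095.30 + $2,663.49 = $16,078.76
Ending inventory (cost pool remaining) = $3,475.24
Check: goods available $19,554.00 = COGS $16,078.76 + ending $3,475.24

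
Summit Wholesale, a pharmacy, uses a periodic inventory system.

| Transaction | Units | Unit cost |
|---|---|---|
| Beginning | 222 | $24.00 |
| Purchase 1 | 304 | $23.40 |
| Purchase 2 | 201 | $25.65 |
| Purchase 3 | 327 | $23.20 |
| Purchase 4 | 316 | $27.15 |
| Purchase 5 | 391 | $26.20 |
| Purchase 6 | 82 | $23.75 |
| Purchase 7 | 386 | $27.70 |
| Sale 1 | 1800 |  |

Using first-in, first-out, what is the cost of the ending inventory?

Sale 1 (1800) [FIFO — oldest first]: 222 @ $24.00 + 304 @ $23.40 + 201 @ $25.65 + 327 @ $23.20 + 316 @ $27.15 + 391 @ $26.20 + 39 @ $23.75 = $44,933.50
Ending inventory: 43 @ $23.75 + 386 @ $27.70 = $11,713.45
Check: goods available $56,646.95 = COGS $44,933.50 + ending $11,713.45

Ending inventory = $11,713.45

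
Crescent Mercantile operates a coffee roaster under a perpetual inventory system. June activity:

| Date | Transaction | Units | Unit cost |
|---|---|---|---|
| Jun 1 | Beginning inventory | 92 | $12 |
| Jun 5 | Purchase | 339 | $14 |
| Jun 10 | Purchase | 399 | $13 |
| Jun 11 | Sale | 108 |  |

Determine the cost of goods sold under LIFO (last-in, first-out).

COGS = $1,404

Jun 11, 108 sold [LIFO — newest first]: 108 @ $13 = $1,404
Ending inventory: 92 @ $12 + 339 @ $14 + 291 @ $13 = $9,633
Check: goods available $11,037 = COGS $1,404 + ending $9,633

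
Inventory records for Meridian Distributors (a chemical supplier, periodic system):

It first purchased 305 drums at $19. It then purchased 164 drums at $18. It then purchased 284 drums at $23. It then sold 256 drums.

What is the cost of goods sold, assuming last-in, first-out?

Sale 1 (256) [LIFO — newest first]: 256 @ $23 = $5,888
Ending inventory: 305 @ $19 + 164 @ $18 + 28 @ $23 = $9,391

COGS = $5,888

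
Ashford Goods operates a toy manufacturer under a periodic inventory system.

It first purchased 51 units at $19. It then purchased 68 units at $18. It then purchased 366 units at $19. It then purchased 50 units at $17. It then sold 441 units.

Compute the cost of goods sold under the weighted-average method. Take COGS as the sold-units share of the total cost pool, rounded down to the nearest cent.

COGS = $8,240.51

Sale 1, sell 441: 441/535 × $9,997.00 → $8,240.51
Ending inventory (cost pool remaining) = $1,756.49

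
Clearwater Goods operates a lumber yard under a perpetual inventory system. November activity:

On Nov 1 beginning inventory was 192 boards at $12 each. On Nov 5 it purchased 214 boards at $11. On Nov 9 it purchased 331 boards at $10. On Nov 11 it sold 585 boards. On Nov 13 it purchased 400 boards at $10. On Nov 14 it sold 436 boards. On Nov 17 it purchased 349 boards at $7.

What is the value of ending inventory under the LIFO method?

Ending inventory = $3,835

Nov 11, 585 sold [LIFO — newest first]: 331 @ $10 + 214 @ $11 + 40 @ $12 = $6,144
Nov 14, 436 sold [LIFO — newest first]: 400 @ $10 + 36 @ $12 = $4,432
Total COGS = $6,144 + $4,432 = $10,576
Ending inventory: 116 @ $12 + 349 @ $7 = $3,835
Check: goods available $14,411 = COGS $10,576 + ending $3,835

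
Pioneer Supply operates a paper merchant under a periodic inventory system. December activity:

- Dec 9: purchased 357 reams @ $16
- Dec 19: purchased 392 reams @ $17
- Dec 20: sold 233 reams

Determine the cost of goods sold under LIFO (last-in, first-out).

Dec 20, 233 sold [LIFO — newest first]: 233 @ $17 = $3,961
Ending inventory: 357 @ $16 + 159 @ $17 = $8,415

COGS = $3,961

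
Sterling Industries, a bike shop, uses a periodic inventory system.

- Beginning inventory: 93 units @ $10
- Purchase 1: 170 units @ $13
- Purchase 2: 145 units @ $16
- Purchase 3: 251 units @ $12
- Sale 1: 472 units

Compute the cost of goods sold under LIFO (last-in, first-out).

Sale 1 (472) [LIFO — newest first]: 251 @ $12 + 145 @ $16 + 76 @ $13 = $6,320
Ending inventory: 93 @ $10 + 94 @ $13 = $2,152
Check: goods available $8,472 = COGS $6,320 + ending $2,152

COGS = $6,320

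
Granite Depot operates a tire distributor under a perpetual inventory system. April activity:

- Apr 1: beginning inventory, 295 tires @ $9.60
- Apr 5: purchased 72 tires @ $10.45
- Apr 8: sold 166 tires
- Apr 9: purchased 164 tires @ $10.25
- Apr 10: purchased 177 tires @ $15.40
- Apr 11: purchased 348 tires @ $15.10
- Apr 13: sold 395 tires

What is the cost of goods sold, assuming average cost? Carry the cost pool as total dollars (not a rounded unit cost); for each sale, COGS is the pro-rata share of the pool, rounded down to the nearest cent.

COGS = $6,780.56

After Apr 1: 295 on hand, pool $2,832.00 (≈ $9.6000 each)
After Apr 5: 367 on hand, pool $3,584.40 (≈ $9.7668 each)
Apr 8, sell 166: 166/367 × $3,584.40 → $1,621.28
After Apr 9: 365 on hand, pool $3,644.12 (≈ $9.9839 each)
After Apr 10: 542 on hand, pool $6,369.92 (≈ $11.7526 each)
After Apr 11: 890 on hand, pool $11,624.72 (≈ $13.0615 each)
Apr 13, sell 395: 395/890 × $11,624.72 → $5,159.28
Total COGS = $1,621.28 + $5,159.28 = $6,780.56
Ending inventory (cost pool remaining) = $6,465.44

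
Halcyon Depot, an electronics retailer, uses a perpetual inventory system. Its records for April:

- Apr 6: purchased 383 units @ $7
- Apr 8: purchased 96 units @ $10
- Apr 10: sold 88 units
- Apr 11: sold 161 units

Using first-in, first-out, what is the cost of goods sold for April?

Apr 10, 88 sold [FIFO — oldest first]: 88 @ $7 = $616
Apr 11, 161 sold [FIFO — oldest first]: 161 @ $7 = $1,127
Total COGS = $616 + $1,127 = $1,743
Ending inventory: 134 @ $7 + 96 @ $10 = $1,898
Check: goods available $3,641 = COGS $1,743 + ending $1,898

COGS = $1,743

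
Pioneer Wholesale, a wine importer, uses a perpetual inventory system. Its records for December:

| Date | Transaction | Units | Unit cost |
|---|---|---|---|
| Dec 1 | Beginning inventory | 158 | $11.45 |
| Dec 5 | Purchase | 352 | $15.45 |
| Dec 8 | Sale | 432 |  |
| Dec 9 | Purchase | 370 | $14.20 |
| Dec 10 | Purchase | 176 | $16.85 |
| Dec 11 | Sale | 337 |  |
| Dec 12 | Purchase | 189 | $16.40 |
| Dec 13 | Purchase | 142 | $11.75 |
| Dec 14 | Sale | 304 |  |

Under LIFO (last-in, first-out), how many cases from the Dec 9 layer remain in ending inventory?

209

Dec 8, 432 sold [LIFO — newest first]: 352 @ $15.45 + 80 @ $11.45 = $6,354.40
Dec 11, 337 sold [LIFO — newest first]: 176 @ $16.85 + 161 @ $14.20 = $5,251.80
Dec 14, 304 sold [LIFO — newest first]: 142 @ $11.75 + 162 @ $16.40 = $4,325.30
Total COGS = $6,354.40 + $5,251.80 + $4,325.30 = $15,931.50
Ending inventory: 78 @ $11.45 + 209 @ $14.20 + 27 @ $16.40 = $4,303.70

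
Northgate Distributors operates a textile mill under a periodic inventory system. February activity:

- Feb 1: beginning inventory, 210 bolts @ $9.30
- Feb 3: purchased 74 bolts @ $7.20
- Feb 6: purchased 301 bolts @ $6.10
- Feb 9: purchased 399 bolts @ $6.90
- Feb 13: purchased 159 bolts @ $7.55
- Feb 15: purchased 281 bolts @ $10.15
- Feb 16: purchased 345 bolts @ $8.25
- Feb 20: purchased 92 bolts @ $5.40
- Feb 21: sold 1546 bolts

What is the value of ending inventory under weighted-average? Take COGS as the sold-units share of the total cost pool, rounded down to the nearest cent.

Feb 21, sell 1546: 1546/1861 × $14,470.65 → $12,021.29
Ending inventory (cost pool remaining) = $2,449.36
Check: goods available $14,470.65 = COGS $12,021.29 + ending $2,449.36

Ending inventory = $2,449.36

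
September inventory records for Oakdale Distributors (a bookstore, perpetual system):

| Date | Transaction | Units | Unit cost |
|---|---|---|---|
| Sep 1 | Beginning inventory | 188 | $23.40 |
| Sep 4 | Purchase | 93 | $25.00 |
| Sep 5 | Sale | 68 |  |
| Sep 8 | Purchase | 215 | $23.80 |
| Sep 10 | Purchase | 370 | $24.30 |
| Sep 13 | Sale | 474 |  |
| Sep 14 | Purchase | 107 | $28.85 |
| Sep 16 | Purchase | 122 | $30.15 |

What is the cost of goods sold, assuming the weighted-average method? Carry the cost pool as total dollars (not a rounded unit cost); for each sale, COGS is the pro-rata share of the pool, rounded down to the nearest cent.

COGS = $13,034.68

After Sep 1: 188 on hand, pool $4,399.20 (≈ $23.4000 each)
After Sep 4: 281 on hand, pool $6,724.20 (≈ $23.9295 each)
Sep 5, sell 68: 68/281 × $6,724.20 → $1,627.20
After Sep 8: 428 on hand, pool $10,214.00 (≈ $23.8645 each)
After Sep 10: 798 on hand, pool $19,205.00 (≈ $24.0664 each)
Sep 13, sell 474: 474/798 × $19,205.00 → $11,407.48
After Sep 14: 431 on hand, pool $10,884.47 (≈ $25.2540 each)
After Sep 16: 553 on hand, pool $14,562.77 (≈ $26.3341 each)
Total COGS = $1,627.20 + $11,407.48 = $13,034.68
Ending inventory (cost pool remaining) = $14,562.77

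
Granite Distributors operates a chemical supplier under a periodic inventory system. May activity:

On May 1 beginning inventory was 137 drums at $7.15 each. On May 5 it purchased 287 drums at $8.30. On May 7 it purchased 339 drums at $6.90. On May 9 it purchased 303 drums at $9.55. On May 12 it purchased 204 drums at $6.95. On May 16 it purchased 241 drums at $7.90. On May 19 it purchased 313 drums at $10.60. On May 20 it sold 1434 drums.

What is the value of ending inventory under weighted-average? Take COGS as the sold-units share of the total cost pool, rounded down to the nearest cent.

May 20, sell 1434: 1434/1824 × $15,233.90 → $11,976.65
Ending inventory (cost pool remaining) = $3,257.25
Check: goods available $15,233.90 = COGS $11,976.65 + ending $3,257.25

Ending inventory = $3,257.25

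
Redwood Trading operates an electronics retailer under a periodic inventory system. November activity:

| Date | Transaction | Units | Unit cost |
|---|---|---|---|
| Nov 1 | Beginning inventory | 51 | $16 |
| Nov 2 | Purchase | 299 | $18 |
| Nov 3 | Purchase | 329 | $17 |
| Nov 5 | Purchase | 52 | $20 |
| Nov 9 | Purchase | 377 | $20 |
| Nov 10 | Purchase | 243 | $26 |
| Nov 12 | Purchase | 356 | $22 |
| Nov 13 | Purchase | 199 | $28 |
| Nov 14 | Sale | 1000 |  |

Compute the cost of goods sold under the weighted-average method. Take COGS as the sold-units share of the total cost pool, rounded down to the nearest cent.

COGS = $21,035.15

Nov 14, sell 1000: 1000/1906 × $40,093.00 → $21,035.15
Ending inventory (cost pool remaining) = $19,057.85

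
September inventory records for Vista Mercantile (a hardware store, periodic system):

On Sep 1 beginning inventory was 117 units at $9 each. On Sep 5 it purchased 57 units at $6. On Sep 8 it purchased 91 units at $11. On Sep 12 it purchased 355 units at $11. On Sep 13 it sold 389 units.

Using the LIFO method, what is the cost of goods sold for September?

COGS = $4,279

Sep 13, 389 sold [LIFO — newest first]: 355 @ $11 + 34 @ $11 = $4,279
Ending inventory: 117 @ $9 + 57 @ $6 + 57 @ $11 = $2,022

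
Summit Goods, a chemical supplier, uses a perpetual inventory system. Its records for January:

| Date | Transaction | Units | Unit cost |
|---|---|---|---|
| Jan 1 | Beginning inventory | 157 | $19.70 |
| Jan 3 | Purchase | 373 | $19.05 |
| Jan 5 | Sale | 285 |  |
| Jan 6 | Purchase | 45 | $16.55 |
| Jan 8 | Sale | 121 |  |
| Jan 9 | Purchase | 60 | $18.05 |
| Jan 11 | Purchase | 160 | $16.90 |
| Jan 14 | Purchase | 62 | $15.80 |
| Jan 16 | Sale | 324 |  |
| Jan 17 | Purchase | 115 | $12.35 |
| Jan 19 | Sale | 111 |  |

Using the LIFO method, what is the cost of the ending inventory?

Ending inventory = $2,551.30

Jan 5, 285 sold [LIFO — newest first]: 285 @ $19.05 = $5,429.25
Jan 8, 121 sold [LIFO — newest first]: 45 @ $16.55 + 76 @ $19.05 = $2,192.55
Jan 16, 324 sold [LIFO — newest first]: 62 @ $15.80 + 160 @ $16.90 + 60 @ $18.05 + 12 @ $19.05 + 30 @ $19.70 = $5,586.20
Jan 19, 111 sold [LIFO — newest first]: 111 @ $12.35 = $1,370.85
Total COGS = $5,429.25 + $2,192.55 + $5,586.20 + $1,370.85 = $14,578.85
Ending inventory: 127 @ $19.70 + 4 @ $12.35 = $2,551.30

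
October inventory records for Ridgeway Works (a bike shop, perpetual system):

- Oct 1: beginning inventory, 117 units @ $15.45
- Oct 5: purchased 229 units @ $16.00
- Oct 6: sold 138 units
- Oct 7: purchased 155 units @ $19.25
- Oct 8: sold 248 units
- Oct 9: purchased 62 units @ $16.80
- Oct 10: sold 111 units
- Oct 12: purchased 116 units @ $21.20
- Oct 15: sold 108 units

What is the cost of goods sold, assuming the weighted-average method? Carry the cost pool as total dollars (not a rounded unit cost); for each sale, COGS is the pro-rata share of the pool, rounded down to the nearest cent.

COGS = $10,497.08

After Oct 1: 117 on hand, pool $1,807.65 (≈ $15.4500 each)
After Oct 5: 346 on hand, pool $5,471.65 (≈ $15.8140 each)
Oct 6, sell 138: 138/346 × $5,471.65 → $2,182.33
After Oct 7: 363 on hand, pool $6,273.07 (≈ $17.2812 each)
Oct 8, sell 248: 248/363 × $6,273.07 → $4,285.73
After Oct 9: 177 on hand, pool $3,028.94 (≈ $17.1127 each)
Oct 10, sell 111: 111/177 × $3,028.94 → $1,899.50
After Oct 12: 182 on hand, pool $3,588.64 (≈ $19.7178 each)
Oct 15, sell 108: 108/182 × $3,588.64 → $2,129.52
Total COGS = $2,182.33 + $4,285.73 + $1,899.50 + $2,129.52 = $10,497.08
Ending inventory (cost pool remaining) = $1,459.12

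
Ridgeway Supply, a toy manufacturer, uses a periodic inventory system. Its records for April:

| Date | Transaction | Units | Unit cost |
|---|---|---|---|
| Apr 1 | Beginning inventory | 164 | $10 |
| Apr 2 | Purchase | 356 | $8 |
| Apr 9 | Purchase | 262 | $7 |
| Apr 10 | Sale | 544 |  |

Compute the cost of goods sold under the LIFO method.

COGS = $4,090

Apr 10, 544 sold [LIFO — newest first]: 262 @ $7 + 282 @ $8 = $4,090
Ending inventory: 164 @ $10 + 74 @ $8 = $2,232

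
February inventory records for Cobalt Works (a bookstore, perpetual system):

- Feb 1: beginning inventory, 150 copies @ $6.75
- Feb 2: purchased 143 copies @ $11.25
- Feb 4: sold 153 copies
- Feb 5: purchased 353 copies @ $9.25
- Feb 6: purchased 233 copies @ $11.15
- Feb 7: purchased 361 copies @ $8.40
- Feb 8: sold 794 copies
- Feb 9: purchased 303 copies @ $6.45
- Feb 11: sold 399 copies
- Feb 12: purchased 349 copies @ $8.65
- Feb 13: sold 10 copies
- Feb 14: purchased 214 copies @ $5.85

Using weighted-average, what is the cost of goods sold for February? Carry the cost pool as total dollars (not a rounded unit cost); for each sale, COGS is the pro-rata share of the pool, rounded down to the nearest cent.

After Feb 1: 150 on hand, pool $1,012.50 (≈ $6.7500 each)
After Feb 2: 293 on hand, pool $2,621.25 (≈ $8.9462 each)
Feb 4, sell 153: 153/293 × $2,621.25 → $1,368.77
After Feb 5: 493 on hand, pool $4,517.73 (≈ $9.1638 each)
After Feb 6: 726 on hand, pool $7,115.68 (≈ $9.8012 each)
After Feb 7: 1087 on hand, pool $10,148.08 (≈ $9.3359 each)
Feb 8, sell 794: 794/1087 × $10,148.08 → $7,412.67
After Feb 9: 596 on hand, pool $4,689.76 (≈ $7.8687 each)
Feb 11, sell 399: 399/596 × $4,689.76 → $3,139.62
After Feb 12: 546 on hand, pool $4,568.99 (≈ $8.3681 each)
Feb 13, sell 10: 10/546 × $4,568.99 → $83.68
After Feb 14: 750 on hand, pool $5,737.21 (≈ $7.6496 each)
Total COGS = $1,368.77 + $7,412.67 + $3,139.62 + $83.68 = $12,004.74
Ending inventory (cost pool remaining) = $5,737.21

COGS = $12,004.74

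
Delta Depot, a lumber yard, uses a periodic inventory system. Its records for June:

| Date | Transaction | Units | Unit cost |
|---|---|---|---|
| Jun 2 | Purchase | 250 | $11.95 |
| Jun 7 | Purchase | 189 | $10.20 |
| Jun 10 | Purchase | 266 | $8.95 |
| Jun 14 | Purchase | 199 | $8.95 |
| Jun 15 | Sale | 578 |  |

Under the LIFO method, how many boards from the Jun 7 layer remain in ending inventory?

Jun 15, 578 sold [LIFO — newest first]: 199 @ $8.95 + 266 @ $8.95 + 113 @ $10.20 = $5,314.35
Ending inventory: 250 @ $11.95 + 76 @ $10.20 = $3,762.70
Check: goods available $9,077.05 = COGS $5,314.35 + ending $3,762.70

76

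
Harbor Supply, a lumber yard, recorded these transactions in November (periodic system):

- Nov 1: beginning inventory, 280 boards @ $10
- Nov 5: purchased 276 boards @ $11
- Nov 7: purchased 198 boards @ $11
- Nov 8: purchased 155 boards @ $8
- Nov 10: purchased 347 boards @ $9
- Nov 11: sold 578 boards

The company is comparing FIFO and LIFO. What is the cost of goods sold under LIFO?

COGS = $5,199

FIFO COGS: 280 @ $10 + 276 @ $11 + 22 @ $11 = $6,078
LIFO COGS: 347 @ $9 + 155 @ $8 + 76 @ $11 = $5,199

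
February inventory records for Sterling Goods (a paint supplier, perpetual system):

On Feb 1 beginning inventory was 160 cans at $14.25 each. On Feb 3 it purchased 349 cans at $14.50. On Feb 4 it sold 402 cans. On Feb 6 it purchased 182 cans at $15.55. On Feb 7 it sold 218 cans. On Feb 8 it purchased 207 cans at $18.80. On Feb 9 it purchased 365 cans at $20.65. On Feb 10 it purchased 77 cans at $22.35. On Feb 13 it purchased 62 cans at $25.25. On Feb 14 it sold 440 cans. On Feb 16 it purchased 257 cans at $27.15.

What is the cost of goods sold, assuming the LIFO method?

Feb 4, 402 sold [LIFO — newest first]: 349 @ $14.50 + 53 @ $14.25 = $5,815.75
Feb 7, 218 sold [LIFO — newest first]: 182 @ $15.55 + 36 @ $14.25 = $3,343.10
Feb 14, 440 sold [LIFO — newest first]: 62 @ $25.25 + 77 @ $22.35 + 301 @ $20.65 = $9,502.10
Total COGS = $5,815.75 + $3,343.10 + $9,502.10 = $18,660.95
Ending inventory: 71 @ $14.25 + 207 @ $18.80 + 64 @ $20.65 + 257 @ $27.15 = $13,202.50
Check: goods available $31,863.45 = COGS $18,660.95 + ending $13,202.50

COGS = $18,660.95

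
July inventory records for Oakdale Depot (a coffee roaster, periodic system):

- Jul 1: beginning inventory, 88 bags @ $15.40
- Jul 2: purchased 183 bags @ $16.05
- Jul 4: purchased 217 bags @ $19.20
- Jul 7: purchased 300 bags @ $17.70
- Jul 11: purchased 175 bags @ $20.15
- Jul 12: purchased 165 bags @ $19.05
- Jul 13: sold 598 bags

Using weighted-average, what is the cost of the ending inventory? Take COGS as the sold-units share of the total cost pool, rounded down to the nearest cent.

Jul 13, sell 598: 598/1128 × $20,438.25 → $10,835.17
Ending inventory (cost pool remaining) = $9,603.08

Ending inventory = $9,603.08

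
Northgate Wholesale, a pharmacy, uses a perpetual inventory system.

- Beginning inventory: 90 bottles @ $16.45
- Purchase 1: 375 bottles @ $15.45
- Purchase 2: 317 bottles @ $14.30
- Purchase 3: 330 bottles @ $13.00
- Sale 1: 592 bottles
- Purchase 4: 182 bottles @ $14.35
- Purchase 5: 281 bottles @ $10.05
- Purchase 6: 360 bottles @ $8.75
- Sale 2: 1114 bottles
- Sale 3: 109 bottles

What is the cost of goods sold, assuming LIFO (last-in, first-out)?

COGS = $22,739.10

Sale 1 (592) [LIFO — newest first]: 330 @ $13.00 + 262 @ $14.30 = $8,036.60
Sale 2 (1114) [LIFO — newest first]: 360 @ $8.75 + 281 @ $10.05 + 182 @ $14.35 + 55 @ $14.30 + 236 @ $15.45 = $13,018.45
Sale 3 (109) [LIFO — newest first]: 109 @ $15.45 = $1,684.05
Total COGS = $8,036.60 + $13,018.45 + $1,684.05 = $22,739.10
Ending inventory: 90 @ $16.45 + 30 @ $15.45 = $1,944.00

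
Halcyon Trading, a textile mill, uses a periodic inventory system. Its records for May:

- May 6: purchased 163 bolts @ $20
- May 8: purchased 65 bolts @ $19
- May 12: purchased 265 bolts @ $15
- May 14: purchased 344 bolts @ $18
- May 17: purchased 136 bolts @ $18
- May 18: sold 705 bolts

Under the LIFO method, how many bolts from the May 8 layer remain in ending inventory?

May 18, 705 sold [LIFO — newest first]: 136 @ $18 + 344 @ $18 + 225 @ $15 = $12,015
Ending inventory: 163 @ $20 + 65 @ $19 + 40 @ $15 = $5,095

65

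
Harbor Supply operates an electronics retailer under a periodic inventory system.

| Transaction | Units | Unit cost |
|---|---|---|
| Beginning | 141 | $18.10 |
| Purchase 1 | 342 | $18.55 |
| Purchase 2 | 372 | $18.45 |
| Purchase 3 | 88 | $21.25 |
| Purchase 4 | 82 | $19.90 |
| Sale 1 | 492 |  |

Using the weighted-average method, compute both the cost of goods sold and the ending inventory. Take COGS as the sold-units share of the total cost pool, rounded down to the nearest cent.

COGS = $9,245.47; ending inventory = $10,015.93

Sale 1, sell 492: 492/1025 × $19,261.40 → $9,245.47
Ending inventory (cost pool remaining) = $10,015.93
Check: goods available $19,261.40 = COGS $9,245.47 + ending $10,015.93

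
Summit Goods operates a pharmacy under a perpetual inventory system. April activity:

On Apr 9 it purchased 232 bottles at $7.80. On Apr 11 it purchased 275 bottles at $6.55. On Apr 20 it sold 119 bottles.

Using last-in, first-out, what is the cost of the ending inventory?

Ending inventory = $2,831.40

Apr 20, 119 sold [LIFO — newest first]: 119 @ $6.55 = $779.45
Ending inventory: 232 @ $7.80 + 156 @ $6.55 = $2,831.40
Check: goods available $3,610.85 = COGS $779.45 + ending $2,831.40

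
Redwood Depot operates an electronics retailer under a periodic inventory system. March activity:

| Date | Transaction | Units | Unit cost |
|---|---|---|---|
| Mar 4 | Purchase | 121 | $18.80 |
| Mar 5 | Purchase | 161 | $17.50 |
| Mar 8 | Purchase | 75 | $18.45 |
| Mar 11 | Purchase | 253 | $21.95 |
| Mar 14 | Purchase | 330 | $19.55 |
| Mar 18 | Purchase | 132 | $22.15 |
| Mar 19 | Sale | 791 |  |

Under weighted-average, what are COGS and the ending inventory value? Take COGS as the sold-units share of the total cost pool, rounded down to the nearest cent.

COGS = $15,793.95; ending inventory = $5,610.75

Mar 19, sell 791: 791/1072 × $21,404.70 → $15,793.95
Ending inventory (cost pool remaining) = $5,610.75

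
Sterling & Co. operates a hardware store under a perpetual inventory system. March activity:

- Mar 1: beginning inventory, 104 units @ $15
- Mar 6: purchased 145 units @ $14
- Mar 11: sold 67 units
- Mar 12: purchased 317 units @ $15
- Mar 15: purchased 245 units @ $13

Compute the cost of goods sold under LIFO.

COGS = $938

Mar 11, 67 sold [LIFO — newest first]: 67 @ $14 = $938
Ending inventory: 104 @ $15 + 78 @ $14 + 317 @ $15 + 245 @ $13 = $10,592
Check: goods available $11,530 = COGS $938 + ending $10,592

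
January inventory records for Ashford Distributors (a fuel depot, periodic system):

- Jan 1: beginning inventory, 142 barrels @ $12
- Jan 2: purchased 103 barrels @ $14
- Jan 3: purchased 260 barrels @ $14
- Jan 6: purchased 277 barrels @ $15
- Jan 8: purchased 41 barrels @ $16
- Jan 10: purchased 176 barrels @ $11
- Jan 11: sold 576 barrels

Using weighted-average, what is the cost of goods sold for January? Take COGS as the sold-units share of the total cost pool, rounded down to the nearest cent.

COGS = $7,802.81

Jan 11, sell 576: 576/999 × $13,533.00 → $7,802.81
Ending inventory (cost pool remaining) = $5,730.19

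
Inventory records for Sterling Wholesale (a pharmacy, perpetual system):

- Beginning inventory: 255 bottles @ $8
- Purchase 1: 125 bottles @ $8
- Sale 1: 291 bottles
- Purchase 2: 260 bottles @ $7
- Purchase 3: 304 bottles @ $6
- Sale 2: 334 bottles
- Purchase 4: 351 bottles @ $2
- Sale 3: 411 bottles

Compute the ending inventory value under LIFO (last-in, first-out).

Ending inventory = $1,902

Sale 1 (291) [LIFO — newest first]: 125 @ $8 + 166 @ $8 = $2,328
Sale 2 (334) [LIFO — newest first]: 304 @ $6 + 30 @ $7 = $2,034
Sale 3 (411) [LIFO — newest first]: 351 @ $2 + 60 @ $7 = $1,122
Total COGS = $2,328 + $2,034 + $1,122 = $5,484
Ending inventory: 89 @ $8 + 170 @ $7 = $1,902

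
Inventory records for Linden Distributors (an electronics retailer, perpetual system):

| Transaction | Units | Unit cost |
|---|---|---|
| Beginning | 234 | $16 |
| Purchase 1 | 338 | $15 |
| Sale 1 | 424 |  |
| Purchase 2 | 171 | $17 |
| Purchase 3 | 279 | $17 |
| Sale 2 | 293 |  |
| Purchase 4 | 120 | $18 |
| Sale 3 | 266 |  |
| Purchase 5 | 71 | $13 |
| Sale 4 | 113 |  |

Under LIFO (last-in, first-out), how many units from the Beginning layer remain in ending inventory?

117

Sale 1 (424) [LIFO — newest first]: 338 @ $15 + 86 @ $16 = $6,446
Sale 2 (293) [LIFO — newest first]: 279 @ $17 + 14 @ $17 = $4,981
Sale 3 (266) [LIFO — newest first]: 120 @ $18 + 146 @ $17 = $4,642
Sale 4 (113) [LIFO — newest first]: 71 @ $13 + 11 @ $17 + 31 @ $16 = $1,606
Total COGS = $6,446 + $4,981 + $4,642 + $1,606 = $17,675
Ending inventory: 117 @ $16 = $1,872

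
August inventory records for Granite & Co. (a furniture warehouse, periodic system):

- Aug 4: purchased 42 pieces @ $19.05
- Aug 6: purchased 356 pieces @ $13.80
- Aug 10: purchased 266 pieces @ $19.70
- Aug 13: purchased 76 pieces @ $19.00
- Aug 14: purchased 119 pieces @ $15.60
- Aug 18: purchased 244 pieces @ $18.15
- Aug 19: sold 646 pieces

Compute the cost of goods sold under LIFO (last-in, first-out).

COGS = $11,806.90

Aug 19, 646 sold [LIFO — newest first]: 244 @ $18.15 + 119 @ $15.60 + 76 @ $19.00 + 207 @ $19.70 = $11,806.90
Ending inventory: 42 @ $19.05 + 356 @ $13.80 + 59 @ $19.70 = $6,875.20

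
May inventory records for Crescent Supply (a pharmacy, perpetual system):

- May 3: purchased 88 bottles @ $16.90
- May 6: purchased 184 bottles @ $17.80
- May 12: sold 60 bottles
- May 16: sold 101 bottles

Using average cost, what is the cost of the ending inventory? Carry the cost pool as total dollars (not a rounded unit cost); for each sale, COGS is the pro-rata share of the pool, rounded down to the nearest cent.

Ending inventory = $1,943.49

After May 3: 88 on hand, pool $1,487.20 (≈ $16.9000 each)
After May 6: 272 on hand, pool $4,762.40 (≈ $17.5088 each)
May 12, sell 60: 60/272 × $4,762.40 → $1,050.52
May 16, sell 101: 101/212 × $3,711.88 → $1,768.39
Total COGS = $1,050.52 + $1,768.39 = $2,818.91
Ending inventory (cost pool remaining) = $1,943.49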